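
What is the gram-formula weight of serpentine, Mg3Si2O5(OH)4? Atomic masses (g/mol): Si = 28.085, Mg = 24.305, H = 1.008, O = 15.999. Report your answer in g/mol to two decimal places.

M = 3·24.305 + 2·28.085 + 9·15.999 + 4·1.008

277.11 g/mol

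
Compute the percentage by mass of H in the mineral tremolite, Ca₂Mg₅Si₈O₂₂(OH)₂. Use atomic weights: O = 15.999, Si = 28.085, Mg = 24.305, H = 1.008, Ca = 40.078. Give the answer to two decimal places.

M(Ca₂Mg₅Si₈O₂₂(OH)₂) = 812.353 g/mol.
H contributes 2 × 1.008 = 2.016 g per mole.
2.016/812.353 = 0.0025 → 0.25%.

0.25 mass %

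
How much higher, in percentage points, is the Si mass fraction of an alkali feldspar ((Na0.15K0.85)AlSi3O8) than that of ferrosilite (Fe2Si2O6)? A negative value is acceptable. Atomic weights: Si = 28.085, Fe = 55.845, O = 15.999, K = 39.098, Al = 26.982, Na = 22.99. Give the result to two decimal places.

9.25 percentage points

M((Na0.15K0.85)AlSi3O8) = 275.911 g/mol, so wt% Si = 84.255/275.911 × 100 = 30.54%.
M(Fe2Si2O6) = 263.854 g/mol, so wt% Si = 56.170/263.854 × 100 = 21.29%.
30.54 − 21.29 = 9.25 pp.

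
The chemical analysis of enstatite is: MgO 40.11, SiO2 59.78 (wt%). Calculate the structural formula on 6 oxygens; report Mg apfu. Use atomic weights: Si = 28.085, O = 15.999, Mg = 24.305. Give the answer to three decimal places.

2.000 Mg apfu

MgO: 40.11/40.304 = 0.99519 mol → 0.99519 mol Mg, 0.99519 mol O.
SiO2: 59.78/60.083 = 0.99496 mol → 0.99496 mol Si, 1.98992 mol O.
Total oxygen = 2.98511 mol. Normalization factor = 6/2.98511 = 2.00998.
Mg per 6 O = 0.99519 × 2.00998 = 2.000.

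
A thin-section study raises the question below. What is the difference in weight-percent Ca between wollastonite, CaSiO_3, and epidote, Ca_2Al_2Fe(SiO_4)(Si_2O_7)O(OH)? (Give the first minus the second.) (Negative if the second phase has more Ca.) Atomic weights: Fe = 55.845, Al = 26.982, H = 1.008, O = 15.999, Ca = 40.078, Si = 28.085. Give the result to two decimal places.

17.91 percentage points

First mineral: 40.078 g Ca in 116.160 g formula = 34.50 wt% Ca.
Second mineral: 80.156 g Ca in 483.215 g formula = 16.59 wt% Ca.
34.50% − 16.59% gives a difference of 17.91 percentage points.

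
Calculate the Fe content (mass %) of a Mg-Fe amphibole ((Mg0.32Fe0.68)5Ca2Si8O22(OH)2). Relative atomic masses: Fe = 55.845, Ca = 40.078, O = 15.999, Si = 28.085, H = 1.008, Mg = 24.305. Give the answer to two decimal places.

Molar mass of (Mg0.32Fe0.68)5Ca2Si8O22(OH)2: 1.60·24.305 + 3.40·55.845 + 2·40.078 + 8·28.085 + 24·15.999 + 2·1.008 = 919.589 g/mol.
Mass of Fe per formula unit: 3.40 × 55.845 = 189.873 g.
Weight fraction Fe = 189.873 / 919.589 = 0.2065.

20.65 mass %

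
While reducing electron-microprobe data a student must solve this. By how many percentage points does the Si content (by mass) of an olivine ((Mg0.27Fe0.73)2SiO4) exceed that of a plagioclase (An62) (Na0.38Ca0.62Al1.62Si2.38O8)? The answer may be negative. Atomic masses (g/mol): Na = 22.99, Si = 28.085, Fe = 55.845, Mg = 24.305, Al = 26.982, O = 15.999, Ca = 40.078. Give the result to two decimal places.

M((Mg0.27Fe0.73)2SiO4) = 186.739 g/mol, so wt% Si = 28.085/186.739 × 100 = 15.04%.
M(Na0.38Ca0.62Al1.62Si2.38O8) = 272.130 g/mol, so wt% Si = 66.842/272.130 × 100 = 24.56%.
15.04 − 24.56 = -9.52 pp.

-9.52 percentage points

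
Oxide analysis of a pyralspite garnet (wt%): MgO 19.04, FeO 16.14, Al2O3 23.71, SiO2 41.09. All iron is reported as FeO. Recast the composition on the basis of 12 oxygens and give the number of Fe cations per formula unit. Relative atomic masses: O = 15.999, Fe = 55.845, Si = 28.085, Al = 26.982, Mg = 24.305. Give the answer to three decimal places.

MgO (M=40.304): mol = 0.47241; Mg = 0.47241, O = 0.47241.
FeO (M=71.844): mol = 0.22465; Fe = 0.22465, O = 0.22465.
Al2O3 (M=101.961): mol = 0.23254; Al = 0.46508, O = 0.69762.
SiO2 (M=60.083): mol = 0.68389; Si = 0.68389, O = 1.36778.
ΣO = 2.76246; factor = 12/ΣO = 4.34395.
Fe apfu = 0.22465 × 4.34395 = 0.976.

0.976 Fe apfu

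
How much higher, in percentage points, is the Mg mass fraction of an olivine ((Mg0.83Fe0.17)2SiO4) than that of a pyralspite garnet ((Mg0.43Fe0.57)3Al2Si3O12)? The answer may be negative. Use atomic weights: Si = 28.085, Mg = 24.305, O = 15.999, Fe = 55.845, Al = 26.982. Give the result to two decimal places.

Mg in (Mg0.83Fe0.17)2SiO4: molar mass 151.415 g/mol; 1.66×24.305 = 40.346 g → 26.65 wt%.
Mg in (Mg0.43Fe0.57)3Al2Si3O12: molar mass 457.055 g/mol; 1.29×24.305 = 31.353 g → 6.86 wt%.
Difference = 26.65 − 6.86 = 19.79 percentage points.

19.79 percentage points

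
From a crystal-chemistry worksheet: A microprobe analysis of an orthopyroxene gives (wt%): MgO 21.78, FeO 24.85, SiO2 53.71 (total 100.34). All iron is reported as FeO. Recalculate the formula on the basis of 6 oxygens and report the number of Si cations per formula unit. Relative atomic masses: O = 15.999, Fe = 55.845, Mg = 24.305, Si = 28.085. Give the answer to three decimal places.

MgO (M=40.304): mol = 0.54039; Mg = 0.54039, O = 0.54039.
FeO (M=71.844): mol = 0.34589; Fe = 0.34589, O = 0.34589.
SiO2 (M=60.083): mol = 0.89393; Si = 0.89393, O = 1.78786.
ΣO = 2.67414; factor = 6/ΣO = 2.24371.
Si apfu = 0.89393 × 2.24371 = 2.006.

2.006 Si apfu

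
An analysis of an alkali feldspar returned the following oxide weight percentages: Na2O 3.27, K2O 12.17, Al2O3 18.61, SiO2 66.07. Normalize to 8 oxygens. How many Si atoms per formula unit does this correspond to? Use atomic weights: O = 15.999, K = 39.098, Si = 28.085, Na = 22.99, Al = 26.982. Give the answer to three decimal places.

3.004 Si apfu

3.27 wt% Na2O ÷ 61.979 g/mol = 0.05276 mol, giving 0.10552 Na and 0.05276 O.
12.17 wt% K2O ÷ 94.195 g/mol = 0.12920 mol, giving 0.25840 K and 0.12920 O.
18.61 wt% Al2O3 ÷ 101.961 g/mol = 0.18252 mol, giving 0.36504 Al and 0.54756 O.
66.07 wt% SiO2 ÷ 60.083 g/mol = 1.09965 mol, giving 1.09965 Si and 2.19930 O.
Oxygen sums to 2.92882; scaling by 8/2.92882 = 2.73148 puts the formula on 8 O.
Si: 1.09965 × 2.73148 = 3.004 atoms per formula unit.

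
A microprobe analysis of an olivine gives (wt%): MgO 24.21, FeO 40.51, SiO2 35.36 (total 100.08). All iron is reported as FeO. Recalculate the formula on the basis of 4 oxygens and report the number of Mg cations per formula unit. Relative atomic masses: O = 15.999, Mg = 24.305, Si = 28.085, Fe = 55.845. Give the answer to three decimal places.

1.026 Mg apfu

MgO (M=40.304): mol = 0.60068; Mg = 0.60068, O = 0.60068.
FeO (M=71.844): mol = 0.56386; Fe = 0.56386, O = 0.56386.
SiO2 (M=60.083): mol = 0.58852; Si = 0.58852, O = 1.17704.
ΣO = 2.34158; factor = 4/ΣO = 1.70825.
Mg apfu = 0.60068 × 1.70825 = 1.026.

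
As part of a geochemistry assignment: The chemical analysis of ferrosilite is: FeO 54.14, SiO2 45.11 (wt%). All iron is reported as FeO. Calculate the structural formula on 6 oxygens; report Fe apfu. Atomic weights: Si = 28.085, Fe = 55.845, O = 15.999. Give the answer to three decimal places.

2.005 Fe apfu

FeO (M=71.844): mol = 0.75358; Fe = 0.75358, O = 0.75358.
SiO2 (M=60.083): mol = 0.75079; Si = 0.75079, O = 1.50158.
ΣO = 2.25516; factor = 6/ΣO = 2.66057.
Fe apfu = 0.75358 × 2.66057 = 2.005.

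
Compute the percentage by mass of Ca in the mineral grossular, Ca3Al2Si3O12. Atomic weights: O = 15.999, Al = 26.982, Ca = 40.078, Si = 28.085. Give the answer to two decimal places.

26.69 weight percent

M(Ca3Al2Si3O12) = 450.441 g/mol.
Ca contributes 3 × 40.078 = 120.234 g per mole.
120.234/450.441 = 0.2669 → 26.69%.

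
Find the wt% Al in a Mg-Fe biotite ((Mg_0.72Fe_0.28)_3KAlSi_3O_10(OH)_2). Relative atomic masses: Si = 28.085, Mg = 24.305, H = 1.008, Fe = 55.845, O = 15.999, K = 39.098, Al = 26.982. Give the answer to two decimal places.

6.08 mass %

M((Mg_0.72Fe_0.28)_3KAlSi_3O_10(OH)_2) = 443.748 g/mol.
Al contributes 1 × 26.982 = 26.982 g per mole.
26.982/443.748 = 0.0608 → 6.08%.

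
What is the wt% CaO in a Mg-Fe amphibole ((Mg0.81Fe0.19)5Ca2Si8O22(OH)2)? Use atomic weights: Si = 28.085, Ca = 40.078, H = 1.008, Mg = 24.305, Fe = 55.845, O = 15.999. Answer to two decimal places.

Molar mass of (Mg0.81Fe0.19)5Ca2Si8O22(OH)2 = 4.05·24.305 + 0.95·55.845 + 2·40.078 + 8·28.085 + 24·15.999 + 2·1.008 = 842.316 g/mol.
Each formula unit contains 2 Ca, equivalent to 2/1 = 2.0000 mol CaO.
M(CaO) = 1×40.078 + 1×15.999 = 56.077 g/mol.
Mass of CaO per formula unit = 2.0000 × 56.077 = 112.154 g.
CaO wt% = 112.154 / 842.316 × 100 = 13.31%.

13.31 wt%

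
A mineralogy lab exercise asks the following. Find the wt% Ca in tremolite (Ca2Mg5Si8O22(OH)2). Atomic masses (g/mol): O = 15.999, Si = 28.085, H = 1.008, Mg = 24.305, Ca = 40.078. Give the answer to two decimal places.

M(Ca2Mg5Si8O22(OH)2) = 812.353 g/mol.
Ca contributes 2 × 40.078 = 80.156 g per mole.
80.156/812.353 = 0.0987 → 9.87%.

9.87 mass %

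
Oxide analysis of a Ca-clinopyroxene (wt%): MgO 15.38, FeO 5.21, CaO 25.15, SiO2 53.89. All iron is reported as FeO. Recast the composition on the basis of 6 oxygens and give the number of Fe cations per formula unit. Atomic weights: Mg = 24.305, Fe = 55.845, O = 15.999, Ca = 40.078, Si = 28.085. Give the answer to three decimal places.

15.38 wt% MgO ÷ 40.304 g/mol = 0.38160 mol, giving 0.38160 Mg and 0.38160 O.
5.21 wt% FeO ÷ 71.844 g/mol = 0.07252 mol, giving 0.07252 Fe and 0.07252 O.
25.15 wt% CaO ÷ 56.077 g/mol = 0.44849 mol, giving 0.44849 Ca and 0.44849 O.
53.89 wt% SiO2 ÷ 60.083 g/mol = 0.89693 mol, giving 0.89693 Si and 1.79386 O.
Oxygen sums to 2.69647; scaling by 6/2.69647 = 2.22513 puts the formula on 6 O.
Fe: 0.07252 × 2.22513 = 0.161 atoms per formula unit.

0.161 Fe apfu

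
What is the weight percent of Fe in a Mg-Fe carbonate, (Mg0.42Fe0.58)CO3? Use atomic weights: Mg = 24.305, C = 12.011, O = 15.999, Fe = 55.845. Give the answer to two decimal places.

31.57 weight percent

M((Mg0.42Fe0.58)CO3) = 102.606 g/mol.
Fe contributes 0.58 × 55.845 = 32.390 g per mole.
32.390/102.606 = 0.3157 → 31.57%.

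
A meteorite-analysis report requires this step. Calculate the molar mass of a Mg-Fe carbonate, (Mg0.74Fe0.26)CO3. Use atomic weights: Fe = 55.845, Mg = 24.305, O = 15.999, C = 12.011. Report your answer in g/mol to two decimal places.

M = 0.74(24.305) + 0.26(55.845) + 1(12.011) + 3(15.999)

92.51 g/mol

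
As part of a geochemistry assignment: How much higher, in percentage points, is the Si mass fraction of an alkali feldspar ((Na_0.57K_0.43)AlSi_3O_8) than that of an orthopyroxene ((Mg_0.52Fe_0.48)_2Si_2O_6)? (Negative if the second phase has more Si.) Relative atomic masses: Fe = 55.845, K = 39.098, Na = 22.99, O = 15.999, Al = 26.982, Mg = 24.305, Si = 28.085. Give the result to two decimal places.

6.99 percentage points

M((Na_0.57K_0.43)AlSi_3O_8) = 269.145 g/mol, so wt% Si = 84.255/269.145 × 100 = 31.30%.
M((Mg_0.52Fe_0.48)_2Si_2O_6) = 231.052 g/mol, so wt% Si = 56.170/231.052 × 100 = 24.31%.
31.30 − 24.31 = 6.99 pp.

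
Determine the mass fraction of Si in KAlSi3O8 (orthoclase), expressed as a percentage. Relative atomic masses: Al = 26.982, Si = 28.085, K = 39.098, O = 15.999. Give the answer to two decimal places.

Molar mass of KAlSi3O8: 1·39.098 + 1·26.982 + 3·28.085 + 8·15.999 = 278.327 g/mol.
Mass of Si per formula unit: 3 × 28.085 = 84.255 g.
Weight fraction Si = 84.255 / 278.327 = 0.3027.

30.27 mass %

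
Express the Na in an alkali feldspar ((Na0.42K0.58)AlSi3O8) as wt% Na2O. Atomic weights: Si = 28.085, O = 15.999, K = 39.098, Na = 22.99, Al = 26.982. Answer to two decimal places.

4.79 wt%

Formula mass = 271.562 g/mol.
0.42 Na → 0.2100 mol Na2O per formula unit; M(Na2O) = 61.979, so Na2O mass = 13.016 g.
13.016/271.562 × 100 = 4.79 wt%.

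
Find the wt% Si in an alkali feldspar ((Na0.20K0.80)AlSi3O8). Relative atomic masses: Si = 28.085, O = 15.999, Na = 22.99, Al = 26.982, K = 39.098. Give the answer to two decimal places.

Molar mass of (Na0.20K0.80)AlSi3O8: 0.20×22.99 + 0.80×39.098 + 1×26.982 + 3×28.085 + 8×15.999 = 275.105 g/mol.
Mass of Si per formula unit: 3 × 28.085 = 84.255 g.
Weight fraction Si = 84.255 / 275.105 = 0.3063.

30.63 mass %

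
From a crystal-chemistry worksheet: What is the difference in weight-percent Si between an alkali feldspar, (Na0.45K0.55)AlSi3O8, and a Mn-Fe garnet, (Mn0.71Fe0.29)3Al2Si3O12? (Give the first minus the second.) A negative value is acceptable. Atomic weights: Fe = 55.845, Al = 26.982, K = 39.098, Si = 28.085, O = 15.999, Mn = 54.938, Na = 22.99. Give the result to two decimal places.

14.09 percentage points

M((Na0.45K0.55)AlSi3O8) = 271.078 g/mol, so wt% Si = 84.255/271.078 × 100 = 31.08%.
M((Mn0.71Fe0.29)3Al2Si3O12) = 495.810 g/mol, so wt% Si = 84.255/495.810 × 100 = 16.99%.
31.08 − 16.99 = 14.09 pp.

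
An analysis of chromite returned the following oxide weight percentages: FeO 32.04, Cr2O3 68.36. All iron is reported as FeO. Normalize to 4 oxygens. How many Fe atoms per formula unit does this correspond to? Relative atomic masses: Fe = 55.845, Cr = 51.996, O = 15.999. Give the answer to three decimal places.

FeO: 32.04/71.844 = 0.44597 mol → 0.44597 mol Fe, 0.44597 mol O.
Cr2O3: 68.36/151.989 = 0.44977 mol → 0.89954 mol Cr, 1.34931 mol O.
Total oxygen = 1.79528 mol. Normalization factor = 4/1.79528 = 2.22806.
Fe per 4 O = 0.44597 × 2.22806 = 0.994.

0.994 Fe apfu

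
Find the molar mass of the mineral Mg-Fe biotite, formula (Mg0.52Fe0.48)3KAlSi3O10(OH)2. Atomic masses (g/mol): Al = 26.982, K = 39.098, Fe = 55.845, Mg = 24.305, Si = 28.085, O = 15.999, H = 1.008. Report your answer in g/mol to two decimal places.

462.67 g/mol

Mg: 1.56 × 24.305 = 37.9158
Fe: 1.44 × 55.845 = 80.4168
K: 1 × 39.098 = 39.0980
Al: 1 × 26.982 = 26.9820
Si: 3 × 28.085 = 84.2550
O: 12 × 15.999 = 191.9880
H: 2 × 1.008 = 2.0160
Summing the contributions gives the formula mass.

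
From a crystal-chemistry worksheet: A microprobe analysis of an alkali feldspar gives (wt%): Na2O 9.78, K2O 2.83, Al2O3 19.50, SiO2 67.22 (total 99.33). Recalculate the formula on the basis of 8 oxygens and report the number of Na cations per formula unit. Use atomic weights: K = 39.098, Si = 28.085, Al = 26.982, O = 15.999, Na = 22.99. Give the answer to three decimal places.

Na2O (M=61.979): mol = 0.15780; Na = 0.31560, O = 0.15780.
K2O (M=94.195): mol = 0.03004; K = 0.06008, O = 0.03004.
Al2O3 (M=101.961): mol = 0.19125; Al = 0.38250, O = 0.57375.
SiO2 (M=60.083): mol = 1.11879; Si = 1.11879, O = 2.23758.
ΣO = 2.99917; factor = 8/ΣO = 2.66740.
Na apfu = 0.31560 × 2.66740 = 0.842.

0.842 Na apfu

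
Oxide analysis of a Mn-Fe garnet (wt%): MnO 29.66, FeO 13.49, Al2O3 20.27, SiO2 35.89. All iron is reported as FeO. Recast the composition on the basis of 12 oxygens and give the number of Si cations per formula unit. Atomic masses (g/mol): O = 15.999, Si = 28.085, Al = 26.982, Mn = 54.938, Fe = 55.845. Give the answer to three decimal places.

2.990 Si apfu

MnO (M=70.937): mol = 0.41812; Mn = 0.41812, O = 0.41812.
FeO (M=71.844): mol = 0.18777; Fe = 0.18777, O = 0.18777.
Al2O3 (M=101.961): mol = 0.19880; Al = 0.39760, O = 0.59640.
SiO2 (M=60.083): mol = 0.59734; Si = 0.59734, O = 1.19468.
ΣO = 2.39697; factor = 12/ΣO = 5.00632.
Si apfu = 0.59734 × 5.00632 = 2.990.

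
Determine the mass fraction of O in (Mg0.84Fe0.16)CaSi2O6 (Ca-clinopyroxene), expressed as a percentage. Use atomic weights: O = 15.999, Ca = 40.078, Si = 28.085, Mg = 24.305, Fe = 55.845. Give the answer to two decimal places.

43.32 weight percent

M((Mg0.84Fe0.16)CaSi2O6) = 221.593 g/mol.
O contributes 6 × 15.999 = 95.994 g per mole.
95.994/221.593 = 0.4332 → 43.32%.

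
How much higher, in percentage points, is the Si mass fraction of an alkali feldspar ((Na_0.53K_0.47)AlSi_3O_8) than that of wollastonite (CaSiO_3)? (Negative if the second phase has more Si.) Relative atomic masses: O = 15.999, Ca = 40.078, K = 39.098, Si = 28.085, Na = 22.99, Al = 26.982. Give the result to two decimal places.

7.05 percentage points

M((Na_0.53K_0.47)AlSi_3O_8) = 269.790 g/mol, so wt% Si = 84.255/269.790 × 100 = 31.23%.
M(CaSiO_3) = 116.160 g/mol, so wt% Si = 28.085/116.160 × 100 = 24.18%.
31.23 − 24.18 = 7.05 pp.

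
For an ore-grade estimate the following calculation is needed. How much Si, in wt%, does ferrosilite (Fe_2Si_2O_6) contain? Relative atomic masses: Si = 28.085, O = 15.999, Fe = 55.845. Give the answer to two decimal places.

21.29 wt%

Molar mass of Fe_2Si_2O_6: 2*55.845 + 2*28.085 + 6*15.999 = 263.854 g/mol.
Mass of Si per formula unit: 2 × 28.085 = 56.170 g.
Weight fraction Si = 56.170 / 263.854 = 0.2129.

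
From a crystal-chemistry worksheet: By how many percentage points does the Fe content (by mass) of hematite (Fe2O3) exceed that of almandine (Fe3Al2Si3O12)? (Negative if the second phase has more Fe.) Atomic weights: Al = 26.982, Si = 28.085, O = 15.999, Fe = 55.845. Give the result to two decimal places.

First mineral: 111.690 g Fe in 159.687 g formula = 69.94 wt% Fe.
Second mineral: 167.535 g Fe in 497.742 g formula = 33.66 wt% Fe.
69.94% − 33.66% gives a difference of 36.28 percentage points.

36.28 percentage points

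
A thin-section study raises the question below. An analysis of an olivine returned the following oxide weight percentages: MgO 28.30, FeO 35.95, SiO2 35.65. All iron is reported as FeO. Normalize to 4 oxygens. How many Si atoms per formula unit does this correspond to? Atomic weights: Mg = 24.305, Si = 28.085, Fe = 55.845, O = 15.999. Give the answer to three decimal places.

0.993 Si apfu

MgO: 28.30/40.304 = 0.70216 mol → 0.70216 mol Mg, 0.70216 mol O.
FeO: 35.95/71.844 = 0.50039 mol → 0.50039 mol Fe, 0.50039 mol O.
SiO2: 35.65/60.083 = 0.59335 mol → 0.59335 mol Si, 1.18670 mol O.
Total oxygen = 2.38925 mol. Normalization factor = 4/2.38925 = 1.67417.
Si per 4 O = 0.59335 × 1.67417 = 0.993.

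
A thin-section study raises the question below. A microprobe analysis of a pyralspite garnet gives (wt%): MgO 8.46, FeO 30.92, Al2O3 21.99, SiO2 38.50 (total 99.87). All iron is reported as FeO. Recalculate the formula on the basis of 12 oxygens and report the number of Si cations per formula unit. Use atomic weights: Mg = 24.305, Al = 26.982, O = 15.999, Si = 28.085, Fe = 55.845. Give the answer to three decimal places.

8.46 wt% MgO ÷ 40.304 g/mol = 0.20990 mol, giving 0.20990 Mg and 0.20990 O.
30.92 wt% FeO ÷ 71.844 g/mol = 0.43038 mol, giving 0.43038 Fe and 0.43038 O.
21.99 wt% Al2O3 ÷ 101.961 g/mol = 0.21567 mol, giving 0.43134 Al and 0.64701 O.
38.50 wt% SiO2 ÷ 60.083 g/mol = 0.64078 mol, giving 0.64078 Si and 1.28156 O.
Oxygen sums to 2.56885; scaling by 12/2.56885 = 4.67135 puts the formula on 12 O.
Si: 0.64078 × 4.67135 = 2.993 atoms per formula unit.

2.993 Si apfu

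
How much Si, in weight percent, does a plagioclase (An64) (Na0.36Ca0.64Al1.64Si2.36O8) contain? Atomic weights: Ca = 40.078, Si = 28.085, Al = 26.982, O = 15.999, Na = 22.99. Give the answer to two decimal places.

24.33 weight percent

Molar mass of Na0.36Ca0.64Al1.64Si2.36O8: 0.36×22.99 + 0.64×40.078 + 1.64×26.982 + 2.36×28.085 + 8×15.999 = 272.449 g/mol.
Mass of Si per formula unit: 2.36 × 28.085 = 66.281 g.
Weight fraction Si = 66.281 / 272.449 = 0.2433.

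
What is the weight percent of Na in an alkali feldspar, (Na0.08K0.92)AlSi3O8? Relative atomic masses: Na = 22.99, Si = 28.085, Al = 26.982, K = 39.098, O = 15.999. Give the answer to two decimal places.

0.66 wt%

M((Na0.08K0.92)AlSi3O8) = 277.038 g/mol.
Na contributes 0.08 × 22.99 = 1.839 g per mole.
1.839/277.038 = 0.0066 → 0.66%.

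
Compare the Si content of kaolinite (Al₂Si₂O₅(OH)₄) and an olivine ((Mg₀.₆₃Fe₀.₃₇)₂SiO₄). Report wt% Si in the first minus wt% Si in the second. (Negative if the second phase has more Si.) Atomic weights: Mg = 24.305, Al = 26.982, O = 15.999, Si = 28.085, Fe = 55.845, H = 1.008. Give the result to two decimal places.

4.64 percentage points

Si in Al₂Si₂O₅(OH)₄: molar mass 258.157 g/mol; 2×28.085 = 56.170 g → 21.76 wt%.
Si in (Mg₀.₆₃Fe₀.₃₇)₂SiO₄: molar mass 164.031 g/mol; 1×28.085 = 28.085 g → 17.12 wt%.
Difference = 21.76 − 17.12 = 4.64 percentage points.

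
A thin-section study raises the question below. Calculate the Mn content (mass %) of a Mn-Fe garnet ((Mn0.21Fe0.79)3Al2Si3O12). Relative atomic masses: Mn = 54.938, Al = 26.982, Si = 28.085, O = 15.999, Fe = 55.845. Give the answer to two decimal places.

6.96 mass %

Molar mass of (Mn0.21Fe0.79)3Al2Si3O12: 0.63·54.938 + 2.37·55.845 + 2·26.982 + 3·28.085 + 12·15.999 = 497.171 g/mol.
Mass of Mn per formula unit: 0.63 × 54.938 = 34.611 g.
Weight fraction Mn = 34.611 / 497.171 = 0.0696.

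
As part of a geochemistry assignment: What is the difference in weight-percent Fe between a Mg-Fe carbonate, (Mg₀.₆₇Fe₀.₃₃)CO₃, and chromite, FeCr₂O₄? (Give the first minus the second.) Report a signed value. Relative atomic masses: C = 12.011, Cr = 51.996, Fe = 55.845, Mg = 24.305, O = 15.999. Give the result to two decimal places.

Fe in (Mg₀.₆₇Fe₀.₃₃)CO₃: molar mass 94.721 g/mol; 0.33×55.845 = 18.429 g → 19.46 wt%.
Fe in FeCr₂O₄: molar mass 223.833 g/mol; 1×55.845 = 55.845 g → 24.95 wt%.
Difference = 19.46 − 24.95 = -5.49 percentage points.

-5.49 percentage points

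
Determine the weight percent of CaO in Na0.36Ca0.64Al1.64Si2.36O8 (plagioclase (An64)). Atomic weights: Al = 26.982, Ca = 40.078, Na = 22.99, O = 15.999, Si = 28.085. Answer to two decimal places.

M(Na0.36Ca0.64Al1.64Si2.36O8) = 272.449 g/mol; M(CaO) = 56.077 g/mol.
Moles CaO per formula unit = 0.64 Ca ÷ 1 = 0.6400.
CaO fraction = (0.6400 × 56.077) / 272.449 = 35.889/272.449 = 0.1317.

13.17 wt%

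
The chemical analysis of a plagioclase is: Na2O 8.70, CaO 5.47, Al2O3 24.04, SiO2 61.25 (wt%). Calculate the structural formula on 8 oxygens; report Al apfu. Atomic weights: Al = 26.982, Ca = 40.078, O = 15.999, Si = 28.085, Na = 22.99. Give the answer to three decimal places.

Na2O: 8.70/61.979 = 0.14037 mol → 0.28074 mol Na, 0.14037 mol O.
CaO: 5.47/56.077 = 0.09754 mol → 0.09754 mol Ca, 0.09754 mol O.
Al2O3: 24.04/101.961 = 0.23578 mol → 0.47156 mol Al, 0.70734 mol O.
SiO2: 61.25/60.083 = 1.01942 mol → 1.01942 mol Si, 2.03884 mol O.
Total oxygen = 2.98409 mol. Normalization factor = 8/2.98409 = 2.68088.
Al per 8 O = 0.47156 × 2.68088 = 1.264.

1.264 Al apfu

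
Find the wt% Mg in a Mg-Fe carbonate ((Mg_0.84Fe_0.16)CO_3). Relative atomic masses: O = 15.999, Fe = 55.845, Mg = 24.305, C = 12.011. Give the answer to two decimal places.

M((Mg_0.84Fe_0.16)CO_3) = 89.359 g/mol.
Mg contributes 0.84 × 24.305 = 20.416 g per mole.
20.416/89.359 = 0.2285 → 22.85%.

22.85 mass %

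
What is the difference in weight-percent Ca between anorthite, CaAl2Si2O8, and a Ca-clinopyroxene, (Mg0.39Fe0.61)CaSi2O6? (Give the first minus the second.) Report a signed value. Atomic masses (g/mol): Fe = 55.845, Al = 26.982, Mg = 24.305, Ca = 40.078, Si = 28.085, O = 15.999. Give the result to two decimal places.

-2.59 percentage points

M(CaAl2Si2O8) = 278.204 g/mol, so wt% Ca = 40.078/278.204 × 100 = 14.41%.
M((Mg0.39Fe0.61)CaSi2O6) = 235.786 g/mol, so wt% Ca = 40.078/235.786 × 100 = 17.00%.
14.41 − 17.00 = -2.59 pp.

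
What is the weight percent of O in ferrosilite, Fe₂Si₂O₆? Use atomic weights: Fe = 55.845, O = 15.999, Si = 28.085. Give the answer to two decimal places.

Formula mass = 2*55.845 + 2*28.085 + 6*15.999 = 263.854 g/mol, of which 95.994 g is O.
So O makes up 95.994/263.854 = 0.3638 of the mass, i.e. 36.38%.

36.38 weight percent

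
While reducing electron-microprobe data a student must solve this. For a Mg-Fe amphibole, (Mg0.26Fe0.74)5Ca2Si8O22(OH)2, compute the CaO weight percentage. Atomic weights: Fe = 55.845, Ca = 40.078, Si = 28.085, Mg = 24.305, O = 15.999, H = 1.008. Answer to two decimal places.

12.07 wt%

Molar mass of (Mg0.26Fe0.74)5Ca2Si8O22(OH)2 = 1.30·24.305 + 3.70·55.845 + 2·40.078 + 8·28.085 + 24·15.999 + 2·1.008 = 929.051 g/mol.
Each formula unit contains 2 Ca, equivalent to 2/1 = 2.0000 mol CaO.
M(CaO) = 1×40.078 + 1×15.999 = 56.077 g/mol.
Mass of CaO per formula unit = 2.0000 × 56.077 = 112.154 g.
CaO wt% = 112.154 / 929.051 × 100 = 12.07%.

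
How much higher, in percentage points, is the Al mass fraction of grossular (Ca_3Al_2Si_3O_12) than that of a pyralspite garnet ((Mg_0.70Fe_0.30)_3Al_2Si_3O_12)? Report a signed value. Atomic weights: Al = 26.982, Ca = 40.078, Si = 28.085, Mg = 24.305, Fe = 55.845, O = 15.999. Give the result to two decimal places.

-0.53 percentage points

M(Ca_3Al_2Si_3O_12) = 450.441 g/mol, so wt% Al = 53.964/450.441 × 100 = 11.98%.
M((Mg_0.70Fe_0.30)_3Al_2Si_3O_12) = 431.508 g/mol, so wt% Al = 53.964/431.508 × 100 = 12.51%.
11.98 − 12.51 = -0.53 pp.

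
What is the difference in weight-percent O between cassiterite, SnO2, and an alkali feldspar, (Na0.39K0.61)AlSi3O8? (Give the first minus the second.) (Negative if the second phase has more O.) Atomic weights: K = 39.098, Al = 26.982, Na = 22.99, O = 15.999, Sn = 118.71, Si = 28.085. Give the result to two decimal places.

M(SnO2) = 150.708 g/mol, so wt% O = 31.998/150.708 × 100 = 21.23%.
M((Na0.39K0.61)AlSi3O8) = 272.045 g/mol, so wt% O = 127.992/272.045 × 100 = 47.05%.
21.23 − 47.05 = -25.82 pp.

-25.82 percentage points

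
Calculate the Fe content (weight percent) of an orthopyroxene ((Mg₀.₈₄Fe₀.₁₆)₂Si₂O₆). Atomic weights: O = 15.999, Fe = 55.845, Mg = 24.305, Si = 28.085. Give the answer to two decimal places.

8.47 weight percent

M((Mg₀.₈₄Fe₀.₁₆)₂Si₂O₆) = 210.867 g/mol.
Fe contributes 0.32 × 55.845 = 17.870 g per mole.
17.870/210.867 = 0.0847 → 8.47%.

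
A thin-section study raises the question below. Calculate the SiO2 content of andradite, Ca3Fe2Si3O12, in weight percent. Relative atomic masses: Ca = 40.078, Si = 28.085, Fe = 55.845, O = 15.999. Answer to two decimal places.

35.47 wt%

Molar mass of Ca3Fe2Si3O12 = 3*40.078 + 2*55.845 + 3*28.085 + 12*15.999 = 508.167 g/mol.
Each formula unit contains 3 Si, equivalent to 3/1 = 3.0000 mol SiO2.
M(SiO2) = 1×28.085 + 2×15.999 = 60.083 g/mol.
Mass of SiO2 per formula unit = 3.0000 × 60.083 = 180.249 g.
SiO2 wt% = 180.249 / 508.167 × 100 = 35.47%.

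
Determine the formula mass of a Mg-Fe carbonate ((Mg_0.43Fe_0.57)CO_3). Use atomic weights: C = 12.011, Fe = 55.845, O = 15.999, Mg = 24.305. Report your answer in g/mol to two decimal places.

The formula mass is the sum 0.43·24.305 + 0.57·55.845 + 1·12.011 + 3·15.999.

102.29 g/mol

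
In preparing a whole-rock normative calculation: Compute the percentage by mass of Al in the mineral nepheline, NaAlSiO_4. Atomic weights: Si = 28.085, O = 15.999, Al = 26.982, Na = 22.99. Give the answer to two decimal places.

18.99 weight percent

M(NaAlSiO_4) = 142.053 g/mol.
Al contributes 1 × 26.982 = 26.982 g per mole.
26.982/142.053 = 0.1899 → 18.99%.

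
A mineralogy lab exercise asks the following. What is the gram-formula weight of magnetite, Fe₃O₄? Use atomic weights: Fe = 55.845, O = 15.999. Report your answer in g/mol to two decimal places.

231.53 g/mol

M = 3*55.845 + 4*15.999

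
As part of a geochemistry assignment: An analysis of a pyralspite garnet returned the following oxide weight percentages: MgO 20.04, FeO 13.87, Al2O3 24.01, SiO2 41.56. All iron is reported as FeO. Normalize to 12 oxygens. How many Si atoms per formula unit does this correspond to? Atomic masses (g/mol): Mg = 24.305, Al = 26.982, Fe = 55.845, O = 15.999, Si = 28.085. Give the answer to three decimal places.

MgO (M=40.304): mol = 0.49722; Mg = 0.49722, O = 0.49722.
FeO (M=71.844): mol = 0.19306; Fe = 0.19306, O = 0.19306.
Al2O3 (M=101.961): mol = 0.23548; Al = 0.47096, O = 0.70644.
SiO2 (M=60.083): mol = 0.69171; Si = 0.69171, O = 1.38342.
ΣO = 2.78014; factor = 12/ΣO = 4.31633.
Si apfu = 0.69171 × 4.31633 = 2.986.

2.986 Si apfu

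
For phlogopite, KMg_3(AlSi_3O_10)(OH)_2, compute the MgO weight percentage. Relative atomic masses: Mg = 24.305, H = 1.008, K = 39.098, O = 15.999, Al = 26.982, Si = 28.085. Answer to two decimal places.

28.98 wt%

M(KMg_3(AlSi_3O_10)(OH)_2) = 417.254 g/mol; M(MgO) = 40.304 g/mol.
Moles MgO per formula unit = 3 Mg ÷ 1 = 3.0000.
MgO fraction = (3.0000 × 40.304) / 417.254 = 120.912/417.254 = 0.2898.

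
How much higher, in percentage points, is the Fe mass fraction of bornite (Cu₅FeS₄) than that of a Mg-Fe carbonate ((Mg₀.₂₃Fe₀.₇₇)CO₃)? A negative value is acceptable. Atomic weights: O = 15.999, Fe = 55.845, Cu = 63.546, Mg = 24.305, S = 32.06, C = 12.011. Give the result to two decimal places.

-28.47 percentage points

Fe in Cu₅FeS₄: molar mass 501.815 g/mol; 1×55.845 = 55.845 g → 11.13 wt%.
Fe in (Mg₀.₂₃Fe₀.₇₇)CO₃: molar mass 108.599 g/mol; 0.77×55.845 = 43.001 g → 39.60 wt%.
Difference = 11.13 − 39.60 = -28.47 percentage points.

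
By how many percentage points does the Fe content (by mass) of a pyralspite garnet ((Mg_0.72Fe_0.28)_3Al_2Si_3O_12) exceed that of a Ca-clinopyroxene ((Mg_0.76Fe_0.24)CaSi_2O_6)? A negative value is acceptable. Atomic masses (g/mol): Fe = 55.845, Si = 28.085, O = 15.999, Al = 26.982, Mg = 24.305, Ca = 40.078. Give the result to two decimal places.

First mineral: 46.910 g Fe in 429.616 g formula = 10.92 wt% Fe.
Second mineral: 13.403 g Fe in 224.117 g formula = 5.98 wt% Fe.
10.92% − 5.98% gives a difference of 4.94 percentage points.

4.94 percentage points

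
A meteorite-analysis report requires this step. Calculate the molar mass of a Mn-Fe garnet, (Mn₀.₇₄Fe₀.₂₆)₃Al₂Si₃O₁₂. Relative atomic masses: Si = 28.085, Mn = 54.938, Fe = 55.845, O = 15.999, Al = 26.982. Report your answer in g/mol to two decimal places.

495.73 g/mol

Mn: 2.22 × 54.938 = 121.9624
Fe: 0.78 × 55.845 = 43.5591
Al: 2 × 26.982 = 53.9640
Si: 3 × 28.085 = 84.2550
O: 12 × 15.999 = 191.9880
Summing the contributions gives the formula mass.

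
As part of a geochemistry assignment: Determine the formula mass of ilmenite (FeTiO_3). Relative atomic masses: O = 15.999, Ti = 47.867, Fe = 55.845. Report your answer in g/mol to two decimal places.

Fe: 1 × 55.845 = 55.8450
Ti: 1 × 47.867 = 47.8670
O: 3 × 15.999 = 47.9970
Summing the contributions gives the formula mass.

151.71 g/mol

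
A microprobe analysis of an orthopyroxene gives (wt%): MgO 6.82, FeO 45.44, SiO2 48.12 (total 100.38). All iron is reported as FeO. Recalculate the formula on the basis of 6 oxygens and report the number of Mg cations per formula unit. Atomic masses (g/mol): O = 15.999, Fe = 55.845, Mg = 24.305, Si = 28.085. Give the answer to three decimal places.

MgO (M=40.304): mol = 0.16921; Mg = 0.16921, O = 0.16921.
FeO (M=71.844): mol = 0.63248; Fe = 0.63248, O = 0.63248.
SiO2 (M=60.083): mol = 0.80089; Si = 0.80089, O = 1.60178.
ΣO = 2.40347; factor = 6/ΣO = 2.49639.
Mg apfu = 0.16921 × 2.49639 = 0.422.

0.422 Mg apfu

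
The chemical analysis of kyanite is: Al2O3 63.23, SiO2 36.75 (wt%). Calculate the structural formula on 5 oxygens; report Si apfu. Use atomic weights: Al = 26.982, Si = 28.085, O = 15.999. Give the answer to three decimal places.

0.992 Si apfu

Al2O3: 63.23/101.961 = 0.62014 mol → 1.24028 mol Al, 1.86042 mol O.
SiO2: 36.75/60.083 = 0.61165 mol → 0.61165 mol Si, 1.22330 mol O.
Total oxygen = 3.08372 mol. Normalization factor = 5/3.08372 = 1.62142.
Si per 5 O = 0.61165 × 1.62142 = 0.992.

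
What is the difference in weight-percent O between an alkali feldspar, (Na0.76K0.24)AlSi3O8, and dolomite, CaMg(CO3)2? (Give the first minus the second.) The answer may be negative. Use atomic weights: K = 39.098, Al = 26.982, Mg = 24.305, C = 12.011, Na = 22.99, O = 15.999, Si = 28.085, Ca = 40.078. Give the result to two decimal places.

-3.96 percentage points

First mineral: 127.992 g O in 266.085 g formula = 48.10 wt% O.
Second mineral: 95.994 g O in 184.399 g formula = 52.06 wt% O.
48.10% − 52.06% gives a difference of -3.96 percentage points.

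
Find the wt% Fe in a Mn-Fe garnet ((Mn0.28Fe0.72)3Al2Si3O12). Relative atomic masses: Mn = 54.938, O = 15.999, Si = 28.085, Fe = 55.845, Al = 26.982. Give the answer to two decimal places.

24.27 wt%

Formula mass = 0.84×54.938 + 2.16×55.845 + 2×26.982 + 3×28.085 + 12×15.999 = 496.980 g/mol, of which 120.625 g is Fe.
So Fe makes up 120.625/496.980 = 0.2427 of the mass, i.e. 24.27%.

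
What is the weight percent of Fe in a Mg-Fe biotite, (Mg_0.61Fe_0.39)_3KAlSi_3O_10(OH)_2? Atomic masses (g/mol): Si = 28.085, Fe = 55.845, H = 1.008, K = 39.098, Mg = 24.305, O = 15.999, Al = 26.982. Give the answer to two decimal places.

14.39 mass %

Molar mass of (Mg_0.61Fe_0.39)_3KAlSi_3O_10(OH)_2: 1.83×24.305 + 1.17×55.845 + 1×39.098 + 1×26.982 + 3×28.085 + 12×15.999 + 2×1.008 = 454.156 g/mol.
Mass of Fe per formula unit: 1.17 × 55.845 = 65.339 g.
Weight fraction Fe = 65.339 / 454.156 = 0.1439.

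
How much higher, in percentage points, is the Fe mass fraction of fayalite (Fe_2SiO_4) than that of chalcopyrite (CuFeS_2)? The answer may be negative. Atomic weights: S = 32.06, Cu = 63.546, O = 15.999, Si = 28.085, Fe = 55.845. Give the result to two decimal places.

First mineral: 111.690 g Fe in 203.771 g formula = 54.81 wt% Fe.
Second mineral: 55.845 g Fe in 183.511 g formula = 30.43 wt% Fe.
54.81% − 30.43% gives a difference of 24.38 percentage points.

24.38 percentage points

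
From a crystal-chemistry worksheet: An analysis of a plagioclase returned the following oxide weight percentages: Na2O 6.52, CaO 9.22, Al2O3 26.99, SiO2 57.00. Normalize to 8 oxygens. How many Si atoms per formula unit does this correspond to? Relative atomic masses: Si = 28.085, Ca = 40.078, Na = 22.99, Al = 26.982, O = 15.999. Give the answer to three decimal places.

2.563 Si apfu

Na2O (M=61.979): mol = 0.10520; Na = 0.21040, O = 0.10520.
CaO (M=56.077): mol = 0.16442; Ca = 0.16442, O = 0.16442.
Al2O3 (M=101.961): mol = 0.26471; Al = 0.52942, O = 0.79413.
SiO2 (M=60.083): mol = 0.94869; Si = 0.94869, O = 1.89738.
ΣO = 2.96113; factor = 8/ΣO = 2.70167.
Si apfu = 0.94869 × 2.70167 = 2.563.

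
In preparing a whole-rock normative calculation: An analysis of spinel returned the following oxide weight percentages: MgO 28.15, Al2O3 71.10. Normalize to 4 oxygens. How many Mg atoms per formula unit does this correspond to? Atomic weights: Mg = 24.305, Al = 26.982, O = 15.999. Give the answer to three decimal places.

1.001 Mg apfu

28.15 wt% MgO ÷ 40.304 g/mol = 0.69844 mol, giving 0.69844 Mg and 0.69844 O.
71.10 wt% Al2O3 ÷ 101.961 g/mol = 0.69733 mol, giving 1.39466 Al and 2.09199 O.
Oxygen sums to 2.79043; scaling by 4/2.79043 = 1.43347 puts the formula on 4 O.
Mg: 0.69844 × 1.43347 = 1.001 atoms per formula unit.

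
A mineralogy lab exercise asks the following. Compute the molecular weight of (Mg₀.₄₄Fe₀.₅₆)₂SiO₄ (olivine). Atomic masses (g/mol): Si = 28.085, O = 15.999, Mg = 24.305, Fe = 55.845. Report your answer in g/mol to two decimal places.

M = 0.88·24.305 + 1.12·55.845 + 1·28.085 + 4·15.999

176.02 g/mol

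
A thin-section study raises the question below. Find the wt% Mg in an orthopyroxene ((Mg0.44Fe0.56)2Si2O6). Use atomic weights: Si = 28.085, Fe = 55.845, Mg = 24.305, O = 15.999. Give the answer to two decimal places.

Formula mass = 0.88*24.305 + 1.12*55.845 + 2*28.085 + 6*15.999 = 236.099 g/mol, of which 21.388 g is Mg.
So Mg makes up 21.388/236.099 = 0.0906 of the mass, i.e. 9.06%.

9.06 wt%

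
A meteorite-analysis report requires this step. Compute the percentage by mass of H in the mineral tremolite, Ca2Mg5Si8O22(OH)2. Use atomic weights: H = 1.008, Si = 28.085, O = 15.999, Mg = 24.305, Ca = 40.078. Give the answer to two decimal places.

M(Ca2Mg5Si8O22(OH)2) = 812.353 g/mol.
H contributes 2 × 1.008 = 2.016 g per mole.
2.016/812.353 = 0.0025 → 0.25%.

0.25 wt%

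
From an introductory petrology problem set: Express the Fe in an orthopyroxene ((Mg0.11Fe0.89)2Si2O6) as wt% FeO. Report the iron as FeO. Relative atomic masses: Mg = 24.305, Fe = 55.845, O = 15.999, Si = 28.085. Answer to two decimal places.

M((Mg0.11Fe0.89)2Si2O6) = 256.915 g/mol; M(FeO) = 71.844 g/mol.
Moles FeO per formula unit = 1.78 Fe ÷ 1 = 1.7800.
FeO fraction = (1.7800 × 71.844) / 256.915 = 127.882/256.915 = 0.4978.

49.78 wt%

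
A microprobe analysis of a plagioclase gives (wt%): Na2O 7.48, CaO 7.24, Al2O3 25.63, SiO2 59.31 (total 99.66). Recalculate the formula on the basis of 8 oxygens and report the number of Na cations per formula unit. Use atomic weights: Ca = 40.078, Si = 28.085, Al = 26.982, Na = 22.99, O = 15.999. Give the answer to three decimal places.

7.48 wt% Na2O ÷ 61.979 g/mol = 0.12069 mol, giving 0.24138 Na and 0.12069 O.
7.24 wt% CaO ÷ 56.077 g/mol = 0.12911 mol, giving 0.12911 Ca and 0.12911 O.
25.63 wt% Al2O3 ÷ 101.961 g/mol = 0.25137 mol, giving 0.50274 Al and 0.75411 O.
59.31 wt% SiO2 ÷ 60.083 g/mol = 0.98713 mol, giving 0.98713 Si and 1.97426 O.
Oxygen sums to 2.97817; scaling by 8/2.97817 = 2.68621 puts the formula on 8 O.
Na: 0.24138 × 2.68621 = 0.648 atoms per formula unit.

0.648 Na apfu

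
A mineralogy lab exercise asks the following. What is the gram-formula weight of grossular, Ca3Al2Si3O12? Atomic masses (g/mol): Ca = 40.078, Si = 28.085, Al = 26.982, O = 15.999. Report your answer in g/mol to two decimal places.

The formula mass is the sum 3*40.078 + 2*26.982 + 3*28.085 + 12*15.999.

450.44 g/mol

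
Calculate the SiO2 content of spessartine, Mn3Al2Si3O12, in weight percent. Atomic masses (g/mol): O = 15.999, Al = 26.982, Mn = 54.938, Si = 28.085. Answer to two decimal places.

M(Mn3Al2Si3O12) = 495.021 g/mol; M(SiO2) = 60.083 g/mol.
Moles SiO2 per formula unit = 3 Si ÷ 1 = 3.0000.
SiO2 fraction = (3.0000 × 60.083) / 495.021 = 180.249/495.021 = 0.3641.

36.41 wt%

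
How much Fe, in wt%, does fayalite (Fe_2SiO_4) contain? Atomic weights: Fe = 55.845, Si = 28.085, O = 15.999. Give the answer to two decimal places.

Formula mass = 2·55.845 + 1·28.085 + 4·15.999 = 203.771 g/mol, of which 111.690 g is Fe.
So Fe makes up 111.690/203.771 = 0.5481 of the mass, i.e. 54.81%.

54.81 wt%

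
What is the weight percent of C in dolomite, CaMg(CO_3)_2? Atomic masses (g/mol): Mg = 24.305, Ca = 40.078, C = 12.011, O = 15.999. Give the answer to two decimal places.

Formula mass = 1·40.078 + 1·24.305 + 2·12.011 + 6·15.999 = 184.399 g/mol, of which 24.022 g is C.
So C makes up 24.022/184.399 = 0.1303 of the mass, i.e. 13.03%.

13.03 weight percent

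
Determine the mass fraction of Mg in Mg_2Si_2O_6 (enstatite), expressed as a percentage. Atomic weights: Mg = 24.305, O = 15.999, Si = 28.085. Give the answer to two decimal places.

Formula mass = 2·24.305 + 2·28.085 + 6·15.999 = 200.774 g/mol, of which 48.610 g is Mg.
So Mg makes up 48.610/200.774 = 0.2421 of the mass, i.e. 24.21%.

24.21 wt%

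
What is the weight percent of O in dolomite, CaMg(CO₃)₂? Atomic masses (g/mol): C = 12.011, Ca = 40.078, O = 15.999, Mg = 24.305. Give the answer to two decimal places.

52.06 wt%

Molar mass of CaMg(CO₃)₂: 1×40.078 + 1×24.305 + 2×12.011 + 6×15.999 = 184.399 g/mol.
Mass of O per formula unit: 6 × 15.999 = 95.994 g.
Weight fraction O = 95.994 / 184.399 = 0.5206.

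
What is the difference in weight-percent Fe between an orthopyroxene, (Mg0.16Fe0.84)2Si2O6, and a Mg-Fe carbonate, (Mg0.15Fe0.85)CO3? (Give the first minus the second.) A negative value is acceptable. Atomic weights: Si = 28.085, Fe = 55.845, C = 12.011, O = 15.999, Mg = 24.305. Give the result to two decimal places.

-5.75 percentage points

M((Mg0.16Fe0.84)2Si2O6) = 253.761 g/mol, so wt% Fe = 93.820/253.761 × 100 = 36.97%.
M((Mg0.15Fe0.85)CO3) = 111.122 g/mol, so wt% Fe = 47.468/111.122 × 100 = 42.72%.
36.97 − 42.72 = -5.75 pp.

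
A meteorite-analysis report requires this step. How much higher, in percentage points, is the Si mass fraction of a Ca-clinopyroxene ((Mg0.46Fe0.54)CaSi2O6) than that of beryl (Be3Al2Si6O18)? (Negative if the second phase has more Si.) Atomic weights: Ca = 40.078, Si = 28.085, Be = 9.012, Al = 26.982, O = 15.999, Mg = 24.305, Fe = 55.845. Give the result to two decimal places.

Si in (Mg0.46Fe0.54)CaSi2O6: molar mass 233.579 g/mol; 2×28.085 = 56.170 g → 24.05 wt%.
Si in Be3Al2Si6O18: molar mass 537.492 g/mol; 6×28.085 = 168.510 g → 31.35 wt%.
Difference = 24.05 − 31.35 = -7.30 percentage points.

-7.30 percentage points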